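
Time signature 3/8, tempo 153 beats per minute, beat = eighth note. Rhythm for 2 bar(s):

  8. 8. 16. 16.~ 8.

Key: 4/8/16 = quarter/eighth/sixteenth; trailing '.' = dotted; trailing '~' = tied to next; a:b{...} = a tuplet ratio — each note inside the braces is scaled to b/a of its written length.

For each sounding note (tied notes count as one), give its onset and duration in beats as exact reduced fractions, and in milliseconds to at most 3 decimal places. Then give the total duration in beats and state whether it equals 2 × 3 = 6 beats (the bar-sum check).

1) 0.0ms=0b +588.235ms=3/2b
2) 588.235ms=3/2b +588.235ms=3/2b
3) 1176.471ms=3b +294.118ms=3/4b
4) 1470.588ms=15/4b +882.353ms=9/4b
Σ=6b of 6 (153bpm 3/8) — PASS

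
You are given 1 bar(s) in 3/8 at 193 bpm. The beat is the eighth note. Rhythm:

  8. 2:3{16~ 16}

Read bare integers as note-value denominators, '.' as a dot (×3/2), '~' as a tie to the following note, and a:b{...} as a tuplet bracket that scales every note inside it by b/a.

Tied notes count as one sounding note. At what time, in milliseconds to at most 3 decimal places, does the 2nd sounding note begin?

1. 0.0ms @ 0 + 466.321ms (3/2)
2. 466.321ms @ 3/2 + 466.321ms (3/2)

note 2 onset = 3/2b = 466.321ms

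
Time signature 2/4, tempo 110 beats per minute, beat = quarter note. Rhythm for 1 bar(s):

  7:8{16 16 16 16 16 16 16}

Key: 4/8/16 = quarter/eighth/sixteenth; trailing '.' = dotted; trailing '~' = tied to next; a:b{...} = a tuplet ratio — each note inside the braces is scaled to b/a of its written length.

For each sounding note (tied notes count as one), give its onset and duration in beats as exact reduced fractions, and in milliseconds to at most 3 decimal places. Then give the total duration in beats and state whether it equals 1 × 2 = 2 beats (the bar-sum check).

1) 0.0ms=0b +155.844ms=2/7b
2) 155.844ms=2/7b +155.844ms=2/7b
3) 311.688ms=4/7b +155.844ms=2/7b
4) 467.532ms=6/7b +155.844ms=2/7b
5) 623.377ms=8/7b +155.844ms=2/7b
6) 779.221ms=10/7b +155.844ms=2/7b
7) 935.065ms=12/7b +155.844ms=2/7b
Σ=2b of 2 (110bpm 2/4) — PASS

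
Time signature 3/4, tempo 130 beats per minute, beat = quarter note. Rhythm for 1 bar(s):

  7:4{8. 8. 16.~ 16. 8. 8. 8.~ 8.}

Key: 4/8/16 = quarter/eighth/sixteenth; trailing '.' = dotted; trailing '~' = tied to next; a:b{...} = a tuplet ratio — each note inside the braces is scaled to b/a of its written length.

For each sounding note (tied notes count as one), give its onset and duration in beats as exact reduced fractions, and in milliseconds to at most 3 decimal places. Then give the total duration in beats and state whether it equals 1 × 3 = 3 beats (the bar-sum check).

1) 0.0ms=0b +197.802ms=3/7b
2) 197.802ms=3/7b +197.802ms=3/7b
3) 395.604ms=6/7b +197.802ms=3/7b
4) 593.407ms=9/7b +197.802ms=3/7b
5) 791.209ms=12/7b +197.802ms=3/7b
6) 989.011ms=15/7b +395.604ms=6/7b
Σ=3b of 3 (130bpm 3/4) — PASS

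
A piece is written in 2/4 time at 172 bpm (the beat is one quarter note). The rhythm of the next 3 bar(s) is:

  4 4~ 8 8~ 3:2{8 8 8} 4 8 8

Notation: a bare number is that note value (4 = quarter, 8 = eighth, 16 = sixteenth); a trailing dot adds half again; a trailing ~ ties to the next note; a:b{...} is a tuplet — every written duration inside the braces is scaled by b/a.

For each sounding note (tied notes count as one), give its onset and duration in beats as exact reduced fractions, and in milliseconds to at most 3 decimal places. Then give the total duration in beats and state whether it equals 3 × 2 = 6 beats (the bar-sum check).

1) 0.0ms=0b +348.837ms=1b
2) 348.837ms=1b +523.256ms=3/2b
3) 872.093ms=5/2b +290.698ms=5/6b
4) 1162.791ms=10/3b +116.279ms=1/3b
5) 1279.07ms=11/3b +116.279ms=1/3b
6) 1395.349ms=4b +348.837ms=1b
7) 1744.186ms=5b +174.419ms=1/2b
8) 1918.605ms=11/2b +174.419ms=1/2b
Σ=6b of 6 (172bpm 2/4) — PASS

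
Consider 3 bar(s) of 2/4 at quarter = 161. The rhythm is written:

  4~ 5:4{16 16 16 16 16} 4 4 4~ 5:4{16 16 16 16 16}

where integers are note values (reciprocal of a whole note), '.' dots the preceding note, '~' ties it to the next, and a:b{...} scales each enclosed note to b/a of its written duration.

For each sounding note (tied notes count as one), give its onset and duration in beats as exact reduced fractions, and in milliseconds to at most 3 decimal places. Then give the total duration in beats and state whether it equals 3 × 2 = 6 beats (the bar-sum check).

1) 0.0ms=0b +447.205ms=6/5b
2) 447.205ms=6/5b +74.534ms=1/5b
3) 521.739ms=7/5b +74.534ms=1/5b
4) 596.273ms=8/5b +74.534ms=1/5b
5) 670.807ms=9/5b +74.534ms=1/5b
6) 745.342ms=2b +372.671ms=1b
7) 1118.012ms=3b +372.671ms=1b
8) 1490.683ms=4b +447.205ms=6/5b
9) 1937.888ms=26/5b +74.534ms=1/5b
10) 2012.422ms=27/5b +74.534ms=1/5b
11) 2086.957ms=28/5b +74.534ms=1/5b
12) 2161.491ms=29/5b +74.534ms=1/5b
Σ=6b of 6 (161bpm 2/4) — PASS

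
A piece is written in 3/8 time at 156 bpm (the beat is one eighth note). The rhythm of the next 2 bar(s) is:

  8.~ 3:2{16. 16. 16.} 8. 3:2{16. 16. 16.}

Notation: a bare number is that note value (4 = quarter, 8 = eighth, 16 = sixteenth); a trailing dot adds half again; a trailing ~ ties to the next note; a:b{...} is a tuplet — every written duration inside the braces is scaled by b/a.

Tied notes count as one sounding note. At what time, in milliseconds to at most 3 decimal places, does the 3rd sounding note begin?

1. 0.0ms @ 0 + 769.231ms (2)
2. 769.231ms @ 2 + 192.308ms (1/2)
3. 961.538ms @ 5/2 + 192.308ms (1/2)
4. 1153.846ms @ 3 + 576.923ms (3/2)
5. 1730.769ms @ 9/2 + 192.308ms (1/2)
6. 1923.077ms @ 5 + 192.308ms (1/2)
7. 2115.385ms @ 11/2 + 192.308ms (1/2)

note 3 onset = 5/2b = 961.538ms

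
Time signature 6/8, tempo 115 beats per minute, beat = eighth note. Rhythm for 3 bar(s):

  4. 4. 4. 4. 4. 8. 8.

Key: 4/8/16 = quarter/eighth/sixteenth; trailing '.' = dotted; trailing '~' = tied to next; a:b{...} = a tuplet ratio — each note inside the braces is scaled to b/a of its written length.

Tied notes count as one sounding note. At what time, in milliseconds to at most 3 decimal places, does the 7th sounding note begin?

1. 0.0ms @ 0 + 1565.217ms (3)
2. 1565.217ms @ 3 + 1565.217ms (3)
3. 3130.435ms @ 6 + 1565.217ms (3)
4. 4695.652ms @ 9 + 1565.217ms (3)
5. 6260.87ms @ 12 + 1565.217ms (3)
6. 7826.087ms @ 15 + 782.609ms (3/2)
7. 8608.696ms @ 33/2 + 782.609ms (3/2)

note 7 onset = 33/2b = 8608.696ms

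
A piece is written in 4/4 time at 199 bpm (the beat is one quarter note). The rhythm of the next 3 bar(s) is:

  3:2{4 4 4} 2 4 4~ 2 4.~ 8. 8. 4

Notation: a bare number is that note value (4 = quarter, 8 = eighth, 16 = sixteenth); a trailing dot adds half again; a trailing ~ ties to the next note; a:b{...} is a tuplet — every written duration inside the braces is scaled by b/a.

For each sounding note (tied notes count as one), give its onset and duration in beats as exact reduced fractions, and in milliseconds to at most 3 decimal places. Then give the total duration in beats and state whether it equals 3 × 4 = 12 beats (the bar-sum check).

1) 0.0ms=0b +201.005ms=2/3b
2) 201.005ms=2/3b +201.005ms=2/3b
3) 402.01ms=4/3b +201.005ms=2/3b
4) 603.015ms=2b +603.015ms=2b
5) 1206.03ms=4b +301.508ms=1b
6) 1507.538ms=5b +904.523ms=3b
7) 2412.06ms=8b +678.392ms=9/4b
8) 3090.452ms=41/4b +226.131ms=3/4b
9) 3316.583ms=11b +301.508ms=1b
Σ=12b of 12 (199bpm 4/4) — PASS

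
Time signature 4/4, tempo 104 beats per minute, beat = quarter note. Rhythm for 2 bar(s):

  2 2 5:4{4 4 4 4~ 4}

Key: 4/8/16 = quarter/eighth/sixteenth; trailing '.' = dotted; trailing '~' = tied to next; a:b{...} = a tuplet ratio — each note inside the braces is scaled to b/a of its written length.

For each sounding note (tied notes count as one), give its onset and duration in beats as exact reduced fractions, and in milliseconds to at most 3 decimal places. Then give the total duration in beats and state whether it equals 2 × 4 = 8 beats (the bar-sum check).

1) 0.0ms=0b +1153.846ms=2b
2) 1153.846ms=2b +1153.846ms=2b
3) 2307.692ms=4b +461.538ms=4/5b
4) 2769.231ms=24/5b +461.538ms=4/5b
5) 3230.769ms=28/5b +461.538ms=4/5b
6) 3692.308ms=32/5b +923.077ms=8/5b
Σ=8b of 8 (104bpm 4/4) — PASS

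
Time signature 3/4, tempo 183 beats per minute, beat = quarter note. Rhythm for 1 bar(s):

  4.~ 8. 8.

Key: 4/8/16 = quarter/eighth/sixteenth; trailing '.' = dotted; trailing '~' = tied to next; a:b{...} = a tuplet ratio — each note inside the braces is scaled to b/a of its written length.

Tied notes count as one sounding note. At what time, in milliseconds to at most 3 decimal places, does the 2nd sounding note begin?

note 2 onset = 9/4b = 737.705ms

1. 0.0ms @ 0 + 737.705ms (9/4)
2. 737.705ms @ 9/4 + 245.902ms (3/4)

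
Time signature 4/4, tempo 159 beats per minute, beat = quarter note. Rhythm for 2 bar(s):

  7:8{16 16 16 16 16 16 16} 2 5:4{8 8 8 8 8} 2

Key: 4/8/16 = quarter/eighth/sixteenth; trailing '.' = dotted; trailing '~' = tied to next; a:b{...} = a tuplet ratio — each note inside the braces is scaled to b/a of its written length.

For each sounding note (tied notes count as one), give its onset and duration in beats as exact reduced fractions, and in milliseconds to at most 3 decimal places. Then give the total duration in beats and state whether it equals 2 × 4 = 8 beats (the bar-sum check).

1) 0.0ms=0b +107.817ms=2/7b
2) 107.817ms=2/7b +107.817ms=2/7b
3) 215.633ms=4/7b +107.817ms=2/7b
4) 323.45ms=6/7b +107.817ms=2/7b
5) 431.267ms=8/7b +107.817ms=2/7b
6) 539.084ms=10/7b +107.817ms=2/7b
7) 646.9ms=12/7b +107.817ms=2/7b
8) 754.717ms=2b +754.717ms=2b
9) 1509.434ms=4b +150.943ms=2/5b
10) 1660.377ms=22/5b +150.943ms=2/5b
11) 1811.321ms=24/5b +150.943ms=2/5b
12) 1962.264ms=26/5b +150.943ms=2/5b
13) 2113.208ms=28/5b +150.943ms=2/5b
14) 2264.151ms=6b +754.717ms=2b
Σ=8b of 8 (159bpm 4/4) — PASS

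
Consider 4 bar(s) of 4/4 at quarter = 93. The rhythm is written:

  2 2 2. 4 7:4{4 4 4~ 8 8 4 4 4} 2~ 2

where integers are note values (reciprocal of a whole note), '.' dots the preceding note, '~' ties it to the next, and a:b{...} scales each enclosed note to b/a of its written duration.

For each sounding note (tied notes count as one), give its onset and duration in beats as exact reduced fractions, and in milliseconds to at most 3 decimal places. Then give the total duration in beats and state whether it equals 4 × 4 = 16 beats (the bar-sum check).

1) 0.0ms=0b +1290.323ms=2b
2) 1290.323ms=2b +1290.323ms=2b
3) 2580.645ms=4b +1935.484ms=3b
4) 4516.129ms=7b +645.161ms=1b
5) 5161.29ms=8b +368.664ms=4/7b
6) 5529.954ms=60/7b +368.664ms=4/7b
7) 5898.618ms=64/7b +552.995ms=6/7b
8) 6451.613ms=10b +184.332ms=2/7b
9) 6635.945ms=72/7b +368.664ms=4/7b
10) 7004.608ms=76/7b +368.664ms=4/7b
11) 7373.272ms=80/7b +368.664ms=4/7b
12) 7741.935ms=12b +2580.645ms=4b
Σ=16b of 16 (93bpm 4/4) — PASS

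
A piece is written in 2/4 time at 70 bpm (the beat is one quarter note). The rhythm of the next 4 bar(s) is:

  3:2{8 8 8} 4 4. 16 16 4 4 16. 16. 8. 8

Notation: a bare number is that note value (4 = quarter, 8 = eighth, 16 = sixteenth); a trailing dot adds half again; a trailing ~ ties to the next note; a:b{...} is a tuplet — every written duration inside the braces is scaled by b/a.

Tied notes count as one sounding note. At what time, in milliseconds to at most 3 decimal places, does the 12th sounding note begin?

1. 0.0ms @ 0 + 285.714ms (1/3)
2. 285.714ms @ 1/3 + 285.714ms (1/3)
3. 571.429ms @ 2/3 + 285.714ms (1/3)
4. 857.143ms @ 1 + 857.143ms (1)
5. 1714.286ms @ 2 + 1285.714ms (3/2)
6. 3000.0ms @ 7/2 + 214.286ms (1/4)
7. 3214.286ms @ 15/4 + 214.286ms (1/4)
8. 3428.571ms @ 4 + 857.143ms (1)
9. 4285.714ms @ 5 + 857.143ms (1)
10. 5142.857ms @ 6 + 321.429ms (3/8)
11. 5464.286ms @ 51/8 + 321.429ms (3/8)
12. 5785.714ms @ 27/4 + 642.857ms (3/4)
13. 6428.571ms @ 15/2 + 428.571ms (1/2)

note 12 onset = 27/4b = 5785.714ms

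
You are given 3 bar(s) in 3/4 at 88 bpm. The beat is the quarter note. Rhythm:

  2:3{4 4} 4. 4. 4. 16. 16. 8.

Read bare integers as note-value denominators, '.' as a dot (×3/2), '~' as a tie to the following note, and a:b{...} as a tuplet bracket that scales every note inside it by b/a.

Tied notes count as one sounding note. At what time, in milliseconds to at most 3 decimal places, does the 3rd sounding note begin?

note 3 onset = 3b = 2045.455ms

1. 0.0ms @ 0 + 1022.727ms (3/2)
2. 1022.727ms @ 3/2 + 1022.727ms (3/2)
3. 2045.455ms @ 3 + 1022.727ms (3/2)
4. 3068.182ms @ 9/2 + 1022.727ms (3/2)
5. 4090.909ms @ 6 + 1022.727ms (3/2)
6. 5113.636ms @ 15/2 + 255.682ms (3/8)
7. 5369.318ms @ 63/8 + 255.682ms (3/8)
8. 5625.0ms @ 33/4 + 511.364ms (3/4)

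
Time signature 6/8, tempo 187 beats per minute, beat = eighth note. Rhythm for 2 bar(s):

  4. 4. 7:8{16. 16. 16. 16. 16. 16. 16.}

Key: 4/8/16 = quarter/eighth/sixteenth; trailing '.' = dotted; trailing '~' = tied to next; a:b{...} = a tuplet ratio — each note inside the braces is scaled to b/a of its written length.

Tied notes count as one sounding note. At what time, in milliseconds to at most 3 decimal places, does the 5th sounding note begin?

1. 0.0ms @ 0 + 962.567ms (3)
2. 962.567ms @ 3 + 962.567ms (3)
3. 1925.134ms @ 6 + 275.019ms (6/7)
4. 2200.153ms @ 48/7 + 275.019ms (6/7)
5. 2475.172ms @ 54/7 + 275.019ms (6/7)
6. 2750.191ms @ 60/7 + 275.019ms (6/7)
7. 3025.21ms @ 66/7 + 275.019ms (6/7)
8. 3300.229ms @ 72/7 + 275.019ms (6/7)
9. 3575.248ms @ 78/7 + 275.019ms (6/7)

note 5 onset = 54/7b = 2475.172ms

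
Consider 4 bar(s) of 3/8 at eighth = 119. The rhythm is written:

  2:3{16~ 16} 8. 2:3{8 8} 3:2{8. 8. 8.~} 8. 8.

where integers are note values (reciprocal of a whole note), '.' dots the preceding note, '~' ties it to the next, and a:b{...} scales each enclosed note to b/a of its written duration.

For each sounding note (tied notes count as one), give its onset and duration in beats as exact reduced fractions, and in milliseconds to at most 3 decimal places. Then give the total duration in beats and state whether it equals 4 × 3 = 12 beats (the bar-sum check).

1) 0.0ms=0b +756.303ms=3/2b
2) 756.303ms=3/2b +756.303ms=3/2b
3) 1512.605ms=3b +756.303ms=3/2b
4) 2268.908ms=9/2b +756.303ms=3/2b
5) 3025.21ms=6b +504.202ms=1b
6) 3529.412ms=7b +504.202ms=1b
7) 4033.613ms=8b +1260.504ms=5/2b
8) 5294.118ms=21/2b +756.303ms=3/2b
Σ=12b of 12 (119bpm 3/8) — PASS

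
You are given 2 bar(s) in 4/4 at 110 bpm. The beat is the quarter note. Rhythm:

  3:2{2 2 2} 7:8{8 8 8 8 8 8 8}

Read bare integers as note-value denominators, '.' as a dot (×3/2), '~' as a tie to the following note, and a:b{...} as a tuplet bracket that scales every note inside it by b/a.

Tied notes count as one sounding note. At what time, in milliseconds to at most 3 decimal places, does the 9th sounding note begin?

1. 0.0ms @ 0 + 727.273ms (4/3)
2. 727.273ms @ 4/3 + 727.273ms (4/3)
3. 1454.545ms @ 8/3 + 727.273ms (4/3)
4. 2181.818ms @ 4 + 311.688ms (4/7)
5. 2493.506ms @ 32/7 + 311.688ms (4/7)
6. 2805.195ms @ 36/7 + 311.688ms (4/7)
7. 3116.883ms @ 40/7 + 311.688ms (4/7)
8. 3428.571ms @ 44/7 + 311.688ms (4/7)
9. 3740.26ms @ 48/7 + 311.688ms (4/7)
10. 4051.948ms @ 52/7 + 311.688ms (4/7)

note 9 onset = 48/7b = 3740.26ms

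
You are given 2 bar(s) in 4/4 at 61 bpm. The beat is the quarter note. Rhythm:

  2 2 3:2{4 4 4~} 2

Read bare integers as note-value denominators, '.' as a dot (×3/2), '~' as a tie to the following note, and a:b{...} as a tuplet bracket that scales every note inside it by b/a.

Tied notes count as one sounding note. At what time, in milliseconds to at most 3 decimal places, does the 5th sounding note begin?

1. 0.0ms @ 0 + 1967.213ms (2)
2. 1967.213ms @ 2 + 1967.213ms (2)
3. 3934.426ms @ 4 + 655.738ms (2/3)
4. 4590.164ms @ 14/3 + 655.738ms (2/3)
5. 5245.902ms @ 16/3 + 2622.951ms (8/3)

note 5 onset = 16/3b = 5245.902ms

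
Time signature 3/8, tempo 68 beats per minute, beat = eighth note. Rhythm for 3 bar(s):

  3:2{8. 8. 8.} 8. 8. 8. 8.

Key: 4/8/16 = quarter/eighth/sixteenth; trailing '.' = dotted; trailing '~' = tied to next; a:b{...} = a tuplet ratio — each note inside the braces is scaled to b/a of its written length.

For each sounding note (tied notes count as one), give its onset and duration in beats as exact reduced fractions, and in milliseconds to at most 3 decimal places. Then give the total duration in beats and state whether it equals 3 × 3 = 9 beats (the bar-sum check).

1) 0.0ms=0b +882.353ms=1b
2) 882.353ms=1b +882.353ms=1b
3) 1764.706ms=2b +882.353ms=1b
4) 2647.059ms=3b +1323.529ms=3/2b
5) 3970.588ms=9/2b +1323.529ms=3/2b
6) 5294.118ms=6b +1323.529ms=3/2b
7) 6617.647ms=15/2b +1323.529ms=3/2b
Σ=9b of 9 (68bpm 3/8) — PASS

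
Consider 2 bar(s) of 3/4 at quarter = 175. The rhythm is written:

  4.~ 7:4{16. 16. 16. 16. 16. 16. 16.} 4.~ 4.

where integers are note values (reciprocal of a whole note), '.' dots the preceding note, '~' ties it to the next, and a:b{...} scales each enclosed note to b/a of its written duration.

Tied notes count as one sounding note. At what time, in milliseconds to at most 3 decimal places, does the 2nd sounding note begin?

note 2 onset = 12/7b = 587.755ms

1. 0.0ms @ 0 + 587.755ms (12/7)
2. 587.755ms @ 12/7 + 73.469ms (3/14)
3. 661.224ms @ 27/14 + 73.469ms (3/14)
4. 734.694ms @ 15/7 + 73.469ms (3/14)
5. 808.163ms @ 33/14 + 73.469ms (3/14)
6. 881.633ms @ 18/7 + 73.469ms (3/14)
7. 955.102ms @ 39/14 + 73.469ms (3/14)
8. 1028.571ms @ 3 + 1028.571ms (3)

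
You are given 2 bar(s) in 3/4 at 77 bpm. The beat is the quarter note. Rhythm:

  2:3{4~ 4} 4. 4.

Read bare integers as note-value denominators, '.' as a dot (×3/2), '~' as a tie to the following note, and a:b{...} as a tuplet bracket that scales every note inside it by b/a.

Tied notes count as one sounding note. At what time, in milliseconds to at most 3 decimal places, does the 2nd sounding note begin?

note 2 onset = 3b = 2337.662ms

1. 0.0ms @ 0 + 2337.662ms (3)
2. 2337.662ms @ 3 + 1168.831ms (3/2)
3. 3506.494ms @ 9/2 + 1168.831ms (3/2)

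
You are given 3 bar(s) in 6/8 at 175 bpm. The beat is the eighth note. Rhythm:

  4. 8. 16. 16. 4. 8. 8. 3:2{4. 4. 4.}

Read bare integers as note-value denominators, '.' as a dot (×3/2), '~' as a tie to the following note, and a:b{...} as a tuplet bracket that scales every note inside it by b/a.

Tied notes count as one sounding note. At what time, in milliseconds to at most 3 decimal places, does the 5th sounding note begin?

note 5 onset = 6b = 2057.143ms

1. 0.0ms @ 0 + 1028.571ms (3)
2. 1028.571ms @ 3 + 514.286ms (3/2)
3. 1542.857ms @ 9/2 + 257.143ms (3/4)
4. 1800.0ms @ 21/4 + 257.143ms (3/4)
5. 2057.143ms @ 6 + 1028.571ms (3)
6. 3085.714ms @ 9 + 514.286ms (3/2)
7. 3600.0ms @ 21/2 + 514.286ms (3/2)
8. 4114.286ms @ 12 + 685.714ms (2)
9. 4800.0ms @ 14 + 685.714ms (2)
10. 5485.714ms @ 16 + 685.714ms (2)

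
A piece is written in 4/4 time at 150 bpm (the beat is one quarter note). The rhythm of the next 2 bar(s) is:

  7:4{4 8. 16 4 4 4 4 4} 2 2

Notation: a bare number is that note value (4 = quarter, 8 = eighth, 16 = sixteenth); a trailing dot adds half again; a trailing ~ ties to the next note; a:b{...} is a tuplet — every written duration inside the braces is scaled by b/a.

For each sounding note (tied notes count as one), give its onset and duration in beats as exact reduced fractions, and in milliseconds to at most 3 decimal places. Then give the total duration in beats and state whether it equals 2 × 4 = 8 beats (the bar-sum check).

1) 0.0ms=0b +228.571ms=4/7b
2) 228.571ms=4/7b +171.429ms=3/7b
3) 400.0ms=1b +57.143ms=1/7b
4) 457.143ms=8/7b +228.571ms=4/7b
5) 685.714ms=12/7b +228.571ms=4/7b
6) 914.286ms=16/7b +228.571ms=4/7b
7) 1142.857ms=20/7b +228.571ms=4/7b
8) 1371.429ms=24/7b +228.571ms=4/7b
9) 1600.0ms=4b +800.0ms=2b
10) 2400.0ms=6b +800.0ms=2b
Σ=8b of 8 (150bpm 4/4) — PASS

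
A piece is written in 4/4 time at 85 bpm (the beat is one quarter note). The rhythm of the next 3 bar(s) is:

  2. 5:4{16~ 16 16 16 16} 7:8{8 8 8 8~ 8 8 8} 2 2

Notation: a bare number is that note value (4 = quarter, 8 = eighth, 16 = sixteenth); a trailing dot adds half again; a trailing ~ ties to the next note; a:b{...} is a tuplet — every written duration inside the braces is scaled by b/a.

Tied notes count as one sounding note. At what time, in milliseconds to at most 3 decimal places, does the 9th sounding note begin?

1. 0.0ms @ 0 + 2117.647ms (3)
2. 2117.647ms @ 3 + 282.353ms (2/5)
3. 2400.0ms @ 17/5 + 141.176ms (1/5)
4. 2541.176ms @ 18/5 + 141.176ms (1/5)
5. 2682.353ms @ 19/5 + 141.176ms (1/5)
6. 2823.529ms @ 4 + 403.361ms (4/7)
7. 3226.891ms @ 32/7 + 403.361ms (4/7)
8. 3630.252ms @ 36/7 + 403.361ms (4/7)
9. 4033.613ms @ 40/7 + 806.723ms (8/7)
10. 4840.336ms @ 48/7 + 403.361ms (4/7)
11. 5243.697ms @ 52/7 + 403.361ms (4/7)
12. 5647.059ms @ 8 + 1411.765ms (2)
13. 7058.824ms @ 10 + 1411.765ms (2)

note 9 onset = 40/7b = 4033.613ms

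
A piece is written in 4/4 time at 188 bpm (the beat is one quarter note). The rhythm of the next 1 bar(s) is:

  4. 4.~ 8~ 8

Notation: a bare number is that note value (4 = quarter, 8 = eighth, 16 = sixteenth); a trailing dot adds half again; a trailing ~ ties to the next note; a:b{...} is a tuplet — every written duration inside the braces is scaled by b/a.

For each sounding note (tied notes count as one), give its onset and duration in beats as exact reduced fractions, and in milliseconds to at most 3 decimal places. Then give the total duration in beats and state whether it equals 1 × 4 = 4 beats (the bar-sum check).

1) 0.0ms=0b +478.723ms=3/2b
2) 478.723ms=3/2b +797.872ms=5/2b
Σ=4b of 4 (188bpm 4/4) — PASS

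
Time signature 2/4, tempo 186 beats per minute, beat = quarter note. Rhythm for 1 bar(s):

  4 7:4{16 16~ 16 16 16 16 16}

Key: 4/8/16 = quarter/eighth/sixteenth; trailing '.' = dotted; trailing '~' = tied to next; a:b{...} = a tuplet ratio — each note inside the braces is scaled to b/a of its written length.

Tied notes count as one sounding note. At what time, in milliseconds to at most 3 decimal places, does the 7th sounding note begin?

note 7 onset = 13/7b = 599.078ms

1. 0.0ms @ 0 + 322.581ms (1)
2. 322.581ms @ 1 + 46.083ms (1/7)
3. 368.664ms @ 8/7 + 92.166ms (2/7)
4. 460.829ms @ 10/7 + 46.083ms (1/7)
5. 506.912ms @ 11/7 + 46.083ms (1/7)
6. 552.995ms @ 12/7 + 46.083ms (1/7)
7. 599.078ms @ 13/7 + 46.083ms (1/7)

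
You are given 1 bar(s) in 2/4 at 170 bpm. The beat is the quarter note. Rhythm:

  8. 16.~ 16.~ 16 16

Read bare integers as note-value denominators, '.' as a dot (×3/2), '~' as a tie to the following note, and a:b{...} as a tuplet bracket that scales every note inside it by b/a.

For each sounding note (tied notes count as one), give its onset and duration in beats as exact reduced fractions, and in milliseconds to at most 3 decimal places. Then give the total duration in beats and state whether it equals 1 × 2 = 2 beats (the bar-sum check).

1) 0.0ms=0b +264.706ms=3/4b
2) 264.706ms=3/4b +352.941ms=1b
3) 617.647ms=7/4b +88.235ms=1/4b
Σ=2b of 2 (170bpm 2/4) — PASS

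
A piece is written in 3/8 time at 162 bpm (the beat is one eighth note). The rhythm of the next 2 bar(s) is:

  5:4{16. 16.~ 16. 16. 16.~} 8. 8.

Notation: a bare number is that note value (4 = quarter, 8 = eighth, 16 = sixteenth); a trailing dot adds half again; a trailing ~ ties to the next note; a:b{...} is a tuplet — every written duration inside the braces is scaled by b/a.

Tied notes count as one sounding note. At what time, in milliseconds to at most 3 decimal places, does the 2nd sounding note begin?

1. 0.0ms @ 0 + 222.222ms (3/5)
2. 222.222ms @ 3/5 + 444.444ms (6/5)
3. 666.667ms @ 9/5 + 222.222ms (3/5)
4. 888.889ms @ 12/5 + 777.778ms (21/10)
5. 1666.667ms @ 9/2 + 555.556ms (3/2)

note 2 onset = 3/5b = 222.222ms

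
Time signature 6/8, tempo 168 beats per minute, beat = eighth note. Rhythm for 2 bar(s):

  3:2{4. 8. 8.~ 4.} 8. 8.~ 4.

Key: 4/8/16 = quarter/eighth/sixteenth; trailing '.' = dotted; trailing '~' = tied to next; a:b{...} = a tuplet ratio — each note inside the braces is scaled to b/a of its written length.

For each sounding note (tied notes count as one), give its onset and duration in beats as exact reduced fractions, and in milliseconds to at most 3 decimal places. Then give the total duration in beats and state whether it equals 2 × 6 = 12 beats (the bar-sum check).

1) 0.0ms=0b +714.286ms=2b
2) 714.286ms=2b +357.143ms=1b
3) 1071.429ms=3b +1071.429ms=3b
4) 2142.857ms=6b +535.714ms=3/2b
5) 2678.571ms=15/2b +1607.143ms=9/2b
Σ=12b of 12 (168bpm 6/8) — PASS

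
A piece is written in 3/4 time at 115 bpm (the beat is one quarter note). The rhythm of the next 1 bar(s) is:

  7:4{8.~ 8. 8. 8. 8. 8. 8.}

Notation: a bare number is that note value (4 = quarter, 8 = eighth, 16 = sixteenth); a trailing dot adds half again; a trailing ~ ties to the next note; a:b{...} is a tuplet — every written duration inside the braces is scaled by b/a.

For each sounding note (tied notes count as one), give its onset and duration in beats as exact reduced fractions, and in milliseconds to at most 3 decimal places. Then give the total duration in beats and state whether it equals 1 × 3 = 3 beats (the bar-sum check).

1) 0.0ms=0b +447.205ms=6/7b
2) 447.205ms=6/7b +223.602ms=3/7b
3) 670.807ms=9/7b +223.602ms=3/7b
4) 894.41ms=12/7b +223.602ms=3/7b
5) 1118.012ms=15/7b +223.602ms=3/7b
6) 1341.615ms=18/7b +223.602ms=3/7b
Σ=3b of 3 (115bpm 3/4) — PASS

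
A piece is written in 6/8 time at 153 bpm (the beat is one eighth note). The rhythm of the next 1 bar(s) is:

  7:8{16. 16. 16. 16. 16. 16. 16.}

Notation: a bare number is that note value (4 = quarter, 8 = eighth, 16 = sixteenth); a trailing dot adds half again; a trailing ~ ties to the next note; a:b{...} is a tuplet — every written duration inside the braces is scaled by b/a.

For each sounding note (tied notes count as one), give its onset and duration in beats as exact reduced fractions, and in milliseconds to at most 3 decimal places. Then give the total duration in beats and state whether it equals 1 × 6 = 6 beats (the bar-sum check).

1) 0.0ms=0b +336.134ms=6/7b
2) 336.134ms=6/7b +336.134ms=6/7b
3) 672.269ms=12/7b +336.134ms=6/7b
4) 1008.403ms=18/7b +336.134ms=6/7b
5) 1344.538ms=24/7b +336.134ms=6/7b
6) 1680.672ms=30/7b +336.134ms=6/7b
7) 2016.807ms=36/7b +336.134ms=6/7b
Σ=6b of 6 (153bpm 6/8) — PASS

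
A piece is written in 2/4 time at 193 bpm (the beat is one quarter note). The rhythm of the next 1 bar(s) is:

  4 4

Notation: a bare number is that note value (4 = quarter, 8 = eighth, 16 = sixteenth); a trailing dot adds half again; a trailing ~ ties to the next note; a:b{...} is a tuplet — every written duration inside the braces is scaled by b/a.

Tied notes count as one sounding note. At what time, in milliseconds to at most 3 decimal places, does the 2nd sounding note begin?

note 2 onset = 1b = 310.881ms

1. 0.0ms @ 0 + 310.881ms (1)
2. 310.881ms @ 1 + 310.881ms (1)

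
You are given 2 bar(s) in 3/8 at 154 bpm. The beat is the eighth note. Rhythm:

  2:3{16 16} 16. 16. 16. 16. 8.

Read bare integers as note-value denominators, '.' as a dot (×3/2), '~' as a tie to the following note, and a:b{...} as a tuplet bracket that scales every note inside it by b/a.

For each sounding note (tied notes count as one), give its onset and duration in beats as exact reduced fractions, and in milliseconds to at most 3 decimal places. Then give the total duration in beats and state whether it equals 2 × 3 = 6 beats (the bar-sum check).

1) 0.0ms=0b +292.208ms=3/4b
2) 292.208ms=3/4b +292.208ms=3/4b
3) 584.416ms=3/2b +292.208ms=3/4b
4) 876.623ms=9/4b +292.208ms=3/4b
5) 1168.831ms=3b +292.208ms=3/4b
6) 1461.039ms=15/4b +292.208ms=3/4b
7) 1753.247ms=9/2b +584.416ms=3/2b
Σ=6b of 6 (154bpm 3/8) — PASS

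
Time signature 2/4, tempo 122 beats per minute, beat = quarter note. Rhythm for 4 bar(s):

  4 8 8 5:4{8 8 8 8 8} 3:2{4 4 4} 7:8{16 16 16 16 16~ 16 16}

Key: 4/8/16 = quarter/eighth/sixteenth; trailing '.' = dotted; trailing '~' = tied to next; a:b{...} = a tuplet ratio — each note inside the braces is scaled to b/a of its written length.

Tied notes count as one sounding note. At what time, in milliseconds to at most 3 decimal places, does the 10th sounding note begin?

1. 0.0ms @ 0 + 491.803ms (1)
2. 491.803ms @ 1 + 245.902ms (1/2)
3. 737.705ms @ 3/2 + 245.902ms (1/2)
4. 983.607ms @ 2 + 196.721ms (2/5)
5. 1180.328ms @ 12/5 + 196.721ms (2/5)
6. 1377.049ms @ 14/5 + 196.721ms (2/5)
7. 1573.77ms @ 16/5 + 196.721ms (2/5)
8. 1770.492ms @ 18/5 + 196.721ms (2/5)
9. 1967.213ms @ 4 + 327.869ms (2/3)
10. 2295.082ms @ 14/3 + 327.869ms (2/3)
11. 2622.951ms @ 16/3 + 327.869ms (2/3)
12. 2950.82ms @ 6 + 140.515ms (2/7)
13. 3091.335ms @ 44/7 + 140.515ms (2/7)
14. 3231.85ms @ 46/7 + 140.515ms (2/7)
15. 3372.365ms @ 48/7 + 140.515ms (2/7)
16. 3512.881ms @ 50/7 + 281.03ms (4/7)
17. 3793.911ms @ 54/7 + 140.515ms (2/7)

note 10 onset = 14/3b = 2295.082ms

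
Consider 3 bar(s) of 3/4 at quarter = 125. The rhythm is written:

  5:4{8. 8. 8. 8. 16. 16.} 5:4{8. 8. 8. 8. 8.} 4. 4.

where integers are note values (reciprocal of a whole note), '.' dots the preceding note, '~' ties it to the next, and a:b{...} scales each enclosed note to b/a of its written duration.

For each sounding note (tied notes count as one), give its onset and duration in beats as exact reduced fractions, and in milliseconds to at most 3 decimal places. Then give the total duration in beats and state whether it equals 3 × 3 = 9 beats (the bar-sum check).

1) 0.0ms=0b +288.0ms=3/5b
2) 288.0ms=3/5b +288.0ms=3/5b
3) 576.0ms=6/5b +288.0ms=3/5b
4) 864.0ms=9/5b +288.0ms=3/5b
5) 1152.0ms=12/5b +144.0ms=3/10b
6) 1296.0ms=27/10b +144.0ms=3/10b
7) 1440.0ms=3b +288.0ms=3/5b
8) 1728.0ms=18/5b +288.0ms=3/5b
9) 2016.0ms=21/5b +288.0ms=3/5b
10) 2304.0ms=24/5b +288.0ms=3/5b
11) 2592.0ms=27/5b +288.0ms=3/5b
12) 2880.0ms=6b +720.0ms=3/2b
13) 3600.0ms=15/2b +720.0ms=3/2b
Σ=9b of 9 (125bpm 3/4) — PASS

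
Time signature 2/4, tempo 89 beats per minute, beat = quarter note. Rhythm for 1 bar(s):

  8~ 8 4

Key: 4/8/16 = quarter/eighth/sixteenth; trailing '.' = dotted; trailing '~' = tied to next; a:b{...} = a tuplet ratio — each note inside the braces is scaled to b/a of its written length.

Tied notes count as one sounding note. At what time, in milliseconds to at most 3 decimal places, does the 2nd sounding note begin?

note 2 onset = 1b = 674.157ms

1. 0.0ms @ 0 + 674.157ms (1)
2. 674.157ms @ 1 + 674.157ms (1)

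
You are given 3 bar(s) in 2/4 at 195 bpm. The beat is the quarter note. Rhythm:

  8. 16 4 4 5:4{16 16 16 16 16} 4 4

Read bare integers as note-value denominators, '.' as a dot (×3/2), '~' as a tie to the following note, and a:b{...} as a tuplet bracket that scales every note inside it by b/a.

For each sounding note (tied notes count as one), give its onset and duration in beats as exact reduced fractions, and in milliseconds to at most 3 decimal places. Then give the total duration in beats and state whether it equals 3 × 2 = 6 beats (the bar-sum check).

1) 0.0ms=0b +230.769ms=3/4b
2) 230.769ms=3/4b +76.923ms=1/4b
3) 307.692ms=1b +307.692ms=1b
4) 615.385ms=2b +307.692ms=1b
5) 923.077ms=3b +61.538ms=1/5b
6) 984.615ms=16/5b +61.538ms=1/5b
7) 1046.154ms=17/5b +61.538ms=1/5b
8) 1107.692ms=18/5b +61.538ms=1/5b
9) 1169.231ms=19/5b +61.538ms=1/5b
10) 1230.769ms=4b +307.692ms=1b
11) 1538.462ms=5b +307.692ms=1b
Σ=6b of 6 (195bpm 2/4) — PASS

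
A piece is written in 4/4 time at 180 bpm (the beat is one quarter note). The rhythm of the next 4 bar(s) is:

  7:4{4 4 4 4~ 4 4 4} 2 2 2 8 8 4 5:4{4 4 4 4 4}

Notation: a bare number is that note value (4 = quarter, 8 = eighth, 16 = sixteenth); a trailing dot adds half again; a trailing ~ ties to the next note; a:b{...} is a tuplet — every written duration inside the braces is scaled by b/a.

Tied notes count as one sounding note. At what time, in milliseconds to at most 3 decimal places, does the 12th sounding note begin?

note 12 onset = 11b = 3666.667ms

1. 0.0ms @ 0 + 190.476ms (4/7)
2. 190.476ms @ 4/7 + 190.476ms (4/7)
3. 380.952ms @ 8/7 + 190.476ms (4/7)
4. 571.429ms @ 12/7 + 380.952ms (8/7)
5. 952.381ms @ 20/7 + 190.476ms (4/7)
6. 1142.857ms @ 24/7 + 190.476ms (4/7)
7. 1333.333ms @ 4 + 666.667ms (2)
8. 2000.0ms @ 6 + 666.667ms (2)
9. 2666.667ms @ 8 + 666.667ms (2)
10. 3333.333ms @ 10 + 166.667ms (1/2)
11. 3500.0ms @ 21/2 + 166.667ms (1/2)
12. 3666.667ms @ 11 + 333.333ms (1)
13. 4000.0ms @ 12 + 266.667ms (4/5)
14. 4266.667ms @ 64/5 + 266.667ms (4/5)
15. 4533.333ms @ 68/5 + 266.667ms (4/5)
16. 4800.0ms @ 72/5 + 266.667ms (4/5)
17. 5066.667ms @ 76/5 + 266.667ms (4/5)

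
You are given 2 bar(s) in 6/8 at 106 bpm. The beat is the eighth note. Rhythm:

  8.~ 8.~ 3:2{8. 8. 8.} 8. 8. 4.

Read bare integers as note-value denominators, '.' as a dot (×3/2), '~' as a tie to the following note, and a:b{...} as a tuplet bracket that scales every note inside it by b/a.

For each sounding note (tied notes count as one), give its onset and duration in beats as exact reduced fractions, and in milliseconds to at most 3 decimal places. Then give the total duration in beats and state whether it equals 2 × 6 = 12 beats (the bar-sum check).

1) 0.0ms=0b +2264.151ms=4b
2) 2264.151ms=4b +566.038ms=1b
3) 2830.189ms=5b +566.038ms=1b
4) 3396.226ms=6b +849.057ms=3/2b
5) 4245.283ms=15/2b +849.057ms=3/2b
6) 5094.34ms=9b +1698.113ms=3b
Σ=12b of 12 (106bpm 6/8) — PASS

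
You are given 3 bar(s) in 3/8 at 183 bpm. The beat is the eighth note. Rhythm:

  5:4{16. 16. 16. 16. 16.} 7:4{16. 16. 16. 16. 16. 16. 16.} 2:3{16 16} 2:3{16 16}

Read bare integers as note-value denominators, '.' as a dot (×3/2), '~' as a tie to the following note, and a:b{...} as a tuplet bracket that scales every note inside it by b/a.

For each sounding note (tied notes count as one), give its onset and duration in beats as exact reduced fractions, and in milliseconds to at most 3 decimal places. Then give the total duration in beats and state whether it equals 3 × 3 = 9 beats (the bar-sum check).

1) 0.0ms=0b +196.721ms=3/5b
2) 196.721ms=3/5b +196.721ms=3/5b
3) 393.443ms=6/5b +196.721ms=3/5b
4) 590.164ms=9/5b +196.721ms=3/5b
5) 786.885ms=12/5b +196.721ms=3/5b
6) 983.607ms=3b +140.515ms=3/7b
7) 1124.122ms=24/7b +140.515ms=3/7b
8) 1264.637ms=27/7b +140.515ms=3/7b
9) 1405.152ms=30/7b +140.515ms=3/7b
10) 1545.667ms=33/7b +140.515ms=3/7b
11) 1686.183ms=36/7b +140.515ms=3/7b
12) 1826.698ms=39/7b +140.515ms=3/7b
13) 1967.213ms=6b +245.902ms=3/4b
14) 2213.115ms=27/4b +245.902ms=3/4b
15) 2459.016ms=15/2b +245.902ms=3/4b
16) 2704.918ms=33/4b +245.902ms=3/4b
Σ=9b of 9 (183bpm 3/8) — PASS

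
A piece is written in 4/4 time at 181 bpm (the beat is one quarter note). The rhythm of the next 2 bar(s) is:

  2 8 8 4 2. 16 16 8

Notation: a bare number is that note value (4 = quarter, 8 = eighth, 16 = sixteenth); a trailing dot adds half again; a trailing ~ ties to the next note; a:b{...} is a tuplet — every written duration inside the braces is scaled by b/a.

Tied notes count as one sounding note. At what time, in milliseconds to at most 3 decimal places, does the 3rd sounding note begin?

1. 0.0ms @ 0 + 662.983ms (2)
2. 662.983ms @ 2 + 165.746ms (1/2)
3. 828.729ms @ 5/2 + 165.746ms (1/2)
4. 994.475ms @ 3 + 331.492ms (1)
5. 1325.967ms @ 4 + 994.475ms (3)
6. 2320.442ms @ 7 + 82.873ms (1/4)
7. 2403.315ms @ 29/4 + 82.873ms (1/4)
8. 2486.188ms @ 15/2 + 165.746ms (1/2)

note 3 onset = 5/2b = 828.729ms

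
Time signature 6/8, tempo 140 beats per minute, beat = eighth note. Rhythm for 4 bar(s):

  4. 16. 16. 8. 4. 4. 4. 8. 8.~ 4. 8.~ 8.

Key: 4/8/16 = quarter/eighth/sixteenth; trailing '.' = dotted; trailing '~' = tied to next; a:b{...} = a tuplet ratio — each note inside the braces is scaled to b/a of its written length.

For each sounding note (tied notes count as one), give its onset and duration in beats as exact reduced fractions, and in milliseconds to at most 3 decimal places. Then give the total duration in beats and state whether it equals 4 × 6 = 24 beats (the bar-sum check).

1) 0.0ms=0b +1285.714ms=3b
2) 1285.714ms=3b +321.429ms=3/4b
3) 1607.143ms=15/4b +321.429ms=3/4b
4) 1928.571ms=9/2b +642.857ms=3/2b
5) 2571.429ms=6b +1285.714ms=3b
6) 3857.143ms=9b +1285.714ms=3b
7) 5142.857ms=12b +1285.714ms=3b
8) 6428.571ms=15b +642.857ms=3/2b
9) 7071.429ms=33/2b +1928.571ms=9/2b
10) 9000.0ms=21b +1285.714ms=3b
Σ=24b of 24 (140bpm 6/8) — PASS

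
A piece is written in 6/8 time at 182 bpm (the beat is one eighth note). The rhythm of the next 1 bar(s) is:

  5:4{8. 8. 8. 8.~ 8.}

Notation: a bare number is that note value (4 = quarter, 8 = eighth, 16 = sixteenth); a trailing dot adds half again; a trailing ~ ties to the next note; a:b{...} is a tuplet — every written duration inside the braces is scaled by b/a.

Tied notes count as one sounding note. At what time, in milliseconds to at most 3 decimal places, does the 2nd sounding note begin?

note 2 onset = 6/5b = 395.604ms

1. 0.0ms @ 0 + 395.604ms (6/5)
2. 395.604ms @ 6/5 + 395.604ms (6/5)
3. 791.209ms @ 12/5 + 395.604ms (6/5)
4. 1186.813ms @ 18/5 + 791.209ms (12/5)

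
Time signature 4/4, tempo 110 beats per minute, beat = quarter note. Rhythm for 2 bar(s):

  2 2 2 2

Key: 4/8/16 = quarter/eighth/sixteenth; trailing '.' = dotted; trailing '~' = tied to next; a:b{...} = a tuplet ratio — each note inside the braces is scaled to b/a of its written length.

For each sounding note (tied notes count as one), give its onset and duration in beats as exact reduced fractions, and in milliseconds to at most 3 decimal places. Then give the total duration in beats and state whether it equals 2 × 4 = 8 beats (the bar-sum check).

1) 0.0ms=0b +1090.909ms=2b
2) 1090.909ms=2b +1090.909ms=2b
3) 2181.818ms=4b +1090.909ms=2b
4) 3272.727ms=6b +1090.909ms=2b
Σ=8b of 8 (110bpm 4/4) — PASS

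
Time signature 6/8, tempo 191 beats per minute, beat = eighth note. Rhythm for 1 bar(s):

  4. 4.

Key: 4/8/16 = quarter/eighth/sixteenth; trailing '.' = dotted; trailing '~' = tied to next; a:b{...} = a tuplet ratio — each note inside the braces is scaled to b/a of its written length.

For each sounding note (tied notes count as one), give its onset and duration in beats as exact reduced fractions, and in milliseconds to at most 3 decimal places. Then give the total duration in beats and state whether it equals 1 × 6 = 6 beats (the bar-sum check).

1) 0.0ms=0b +942.408ms=3b
2) 942.408ms=3b +942.408ms=3b
Σ=6b of 6 (191bpm 6/8) — PASS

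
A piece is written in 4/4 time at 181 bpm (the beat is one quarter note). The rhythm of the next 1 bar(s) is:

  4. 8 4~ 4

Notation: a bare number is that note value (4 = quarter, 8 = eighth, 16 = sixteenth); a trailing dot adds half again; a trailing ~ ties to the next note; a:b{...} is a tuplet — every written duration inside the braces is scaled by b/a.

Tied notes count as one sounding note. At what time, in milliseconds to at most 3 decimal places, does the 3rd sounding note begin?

note 3 onset = 2b = 662.983ms

1. 0.0ms @ 0 + 497.238ms (3/2)
2. 497.238ms @ 3/2 + 165.746ms (1/2)
3. 662.983ms @ 2 + 662.983ms (2)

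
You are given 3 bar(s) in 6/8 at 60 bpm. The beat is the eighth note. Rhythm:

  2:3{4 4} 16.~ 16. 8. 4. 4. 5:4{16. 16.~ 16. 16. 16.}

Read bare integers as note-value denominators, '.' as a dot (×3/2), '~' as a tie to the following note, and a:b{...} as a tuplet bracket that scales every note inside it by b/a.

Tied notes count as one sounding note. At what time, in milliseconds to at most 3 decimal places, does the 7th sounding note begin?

note 7 onset = 15b = 15000.0ms

1. 0.0ms @ 0 + 3000.0ms (3)
2. 3000.0ms @ 3 + 3000.0ms (3)
3. 6000.0ms @ 6 + 1500.0ms (3/2)
4. 7500.0ms @ 15/2 + 1500.0ms (3/2)
5. 9000.0ms @ 9 + 3000.0ms (3)
6. 12000.0ms @ 12 + 3000.0ms (3)
7. 15000.0ms @ 15 + 600.0ms (3/5)
8. 15600.0ms @ 78/5 + 1200.0ms (6/5)
9. 16800.0ms @ 84/5 + 600.0ms (3/5)
10. 17400.0ms @ 87/5 + 600.0ms (3/5)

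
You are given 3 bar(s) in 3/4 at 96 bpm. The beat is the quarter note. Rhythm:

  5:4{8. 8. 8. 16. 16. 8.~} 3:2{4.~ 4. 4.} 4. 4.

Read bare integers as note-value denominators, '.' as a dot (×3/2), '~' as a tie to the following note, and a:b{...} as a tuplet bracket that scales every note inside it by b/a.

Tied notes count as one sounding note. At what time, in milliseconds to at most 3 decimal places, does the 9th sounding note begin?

1. 0.0ms @ 0 + 375.0ms (3/5)
2. 375.0ms @ 3/5 + 375.0ms (3/5)
3. 750.0ms @ 6/5 + 375.0ms (3/5)
4. 1125.0ms @ 9/5 + 187.5ms (3/10)
5. 1312.5ms @ 21/10 + 187.5ms (3/10)
6. 1500.0ms @ 12/5 + 1625.0ms (13/5)
7. 3125.0ms @ 5 + 625.0ms (1)
8. 3750.0ms @ 6 + 937.5ms (3/2)
9. 4687.5ms @ 15/2 + 937.5ms (3/2)

note 9 onset = 15/2b = 4687.5ms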